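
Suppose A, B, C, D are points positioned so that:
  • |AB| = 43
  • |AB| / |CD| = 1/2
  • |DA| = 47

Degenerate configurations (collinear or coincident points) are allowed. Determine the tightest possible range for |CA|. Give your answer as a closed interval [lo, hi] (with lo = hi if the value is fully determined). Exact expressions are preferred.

|CA| ∈ [39, 133]  (≈ [39.0000, 133.0000])

|AB| ∈ {43}
|AD| ∈ {47}
|CD| ∈ {86}
|BD| ∈ [4, 90]
|AC| ∈ [39, 133]
|BC| ∈ [0, 176]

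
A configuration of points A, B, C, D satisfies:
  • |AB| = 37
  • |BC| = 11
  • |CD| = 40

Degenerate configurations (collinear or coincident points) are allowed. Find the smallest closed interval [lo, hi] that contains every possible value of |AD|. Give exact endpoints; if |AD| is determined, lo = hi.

|AB| ∈ {37}
|BC| ∈ {11}
|CD| ∈ {40}
|AC| ∈ [26, 48]
|BD| ∈ [29, 51]
|AD| ∈ [0, 88]

|AD| ∈ [0, 88]  (≈ [0.0000, 88.0000])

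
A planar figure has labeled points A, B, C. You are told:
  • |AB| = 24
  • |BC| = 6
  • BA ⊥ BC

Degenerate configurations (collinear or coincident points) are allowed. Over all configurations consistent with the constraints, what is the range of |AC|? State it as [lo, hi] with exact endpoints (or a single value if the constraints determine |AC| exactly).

|AC| = 6·√(17)  (≈ 24.7386)

|AB| ∈ {24}
|BC| ∈ {6}
|AC| ∈ {6·√(17)}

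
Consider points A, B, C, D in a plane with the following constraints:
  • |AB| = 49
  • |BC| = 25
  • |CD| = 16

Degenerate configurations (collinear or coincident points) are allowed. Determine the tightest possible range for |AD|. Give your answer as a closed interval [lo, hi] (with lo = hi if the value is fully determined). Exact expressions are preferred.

|AD| ∈ [8, 90]  (≈ [8.0000, 90.0000])

|AB| ∈ {49}
|BC| ∈ {25}
|CD| ∈ {16}
|AC| ∈ [24, 74]
|BD| ∈ [9, 41]
|AD| ∈ [8, 90]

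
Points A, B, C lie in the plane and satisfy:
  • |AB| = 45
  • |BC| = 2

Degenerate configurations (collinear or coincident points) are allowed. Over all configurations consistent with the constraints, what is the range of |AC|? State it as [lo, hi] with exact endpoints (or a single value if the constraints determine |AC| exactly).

|AB| ∈ {45}
|BC| ∈ {2}
|AC| ∈ [43, 47]

|AC| ∈ [43, 47]  (≈ [43.0000, 47.0000])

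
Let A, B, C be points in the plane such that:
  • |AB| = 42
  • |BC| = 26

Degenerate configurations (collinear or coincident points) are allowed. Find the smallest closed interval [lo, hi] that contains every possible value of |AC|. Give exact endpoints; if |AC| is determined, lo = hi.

|AB| ∈ {42}
|BC| ∈ {26}
|AC| ∈ [16, 68]

|AC| ∈ [16, 68]  (≈ [16.0000, 68.0000])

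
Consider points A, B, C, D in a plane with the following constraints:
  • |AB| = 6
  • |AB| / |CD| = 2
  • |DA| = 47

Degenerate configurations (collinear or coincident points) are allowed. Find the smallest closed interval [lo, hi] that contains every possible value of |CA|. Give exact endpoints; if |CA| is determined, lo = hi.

|CA| ∈ [44, 50]  (≈ [44.0000, 50.0000])

|AB| ∈ {6}
|AD| ∈ {47}
|CD| ∈ {3}
|BD| ∈ [41, 53]
|AC| ∈ [44, 50]
|BC| ∈ [38, 56]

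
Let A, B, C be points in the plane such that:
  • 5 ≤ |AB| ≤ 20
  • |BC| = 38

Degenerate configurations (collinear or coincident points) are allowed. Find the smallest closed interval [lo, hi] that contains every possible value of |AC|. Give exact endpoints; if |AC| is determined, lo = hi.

|AC| ∈ [18, 58]  (≈ [18.0000, 58.0000])

|AB| ∈ [5, 20]
|BC| ∈ {38}
|AC| ∈ [18, 58]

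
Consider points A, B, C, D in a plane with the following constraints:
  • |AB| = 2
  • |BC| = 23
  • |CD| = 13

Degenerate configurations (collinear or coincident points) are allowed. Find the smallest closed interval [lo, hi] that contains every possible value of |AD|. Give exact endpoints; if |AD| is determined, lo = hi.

|AD| ∈ [8, 38]  (≈ [8.0000, 38.0000])

|AB| ∈ {2}
|BC| ∈ {23}
|CD| ∈ {13}
|AC| ∈ [21, 25]
|BD| ∈ [10, 36]
|AD| ∈ [8, 38]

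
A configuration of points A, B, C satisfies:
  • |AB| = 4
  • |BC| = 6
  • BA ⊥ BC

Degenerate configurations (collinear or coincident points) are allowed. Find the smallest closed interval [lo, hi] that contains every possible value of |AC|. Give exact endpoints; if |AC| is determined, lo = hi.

|AC| = 2·√(13)  (≈ 7.2111)

|AB| ∈ {4}
|BC| ∈ {6}
|AC| ∈ {2·√(13)}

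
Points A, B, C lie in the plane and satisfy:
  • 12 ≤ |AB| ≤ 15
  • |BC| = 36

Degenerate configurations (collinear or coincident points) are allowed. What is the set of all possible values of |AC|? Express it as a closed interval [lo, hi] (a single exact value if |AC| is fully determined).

|AC| ∈ [21, 51]  (≈ [21.0000, 51.0000])

|AB| ∈ [12, 15]
|BC| ∈ {36}
|AC| ∈ [21, 51]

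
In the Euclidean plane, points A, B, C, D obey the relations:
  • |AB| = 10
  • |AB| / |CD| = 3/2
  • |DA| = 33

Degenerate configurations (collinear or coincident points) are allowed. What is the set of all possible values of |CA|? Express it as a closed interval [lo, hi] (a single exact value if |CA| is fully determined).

|CA| ∈ [79/3, 119/3]  (≈ [26.3333, 39.6667])

|AB| ∈ {10}
|AD| ∈ {33}
|CD| ∈ {20/3}
|BD| ∈ [23, 43]
|AC| ∈ [79/3, 119/3]
|BC| ∈ [49/3, 149/3]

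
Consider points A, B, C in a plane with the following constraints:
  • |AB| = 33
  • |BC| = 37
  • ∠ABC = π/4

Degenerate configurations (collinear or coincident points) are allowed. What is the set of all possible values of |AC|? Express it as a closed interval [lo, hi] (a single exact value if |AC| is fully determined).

|AC| = √(2458 - 1221·√(2))  (≈ 27.0415)

|AB| ∈ {33}
|BC| ∈ {37}
|AC| ∈ {√(2458 - 1221·√(2))}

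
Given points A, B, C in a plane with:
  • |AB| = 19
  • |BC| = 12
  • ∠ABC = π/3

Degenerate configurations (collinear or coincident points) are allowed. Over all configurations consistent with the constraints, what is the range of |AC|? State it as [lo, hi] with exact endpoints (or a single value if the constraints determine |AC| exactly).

|AC| = √(277)  (≈ 16.6433)

|AB| ∈ {19}
|BC| ∈ {12}
|AC| ∈ {√(277)}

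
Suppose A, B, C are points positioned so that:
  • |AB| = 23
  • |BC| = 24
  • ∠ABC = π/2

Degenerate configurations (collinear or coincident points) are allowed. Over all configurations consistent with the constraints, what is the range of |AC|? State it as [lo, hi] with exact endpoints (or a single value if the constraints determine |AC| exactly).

|AC| = √(1105)  (≈ 33.2415)

|AB| ∈ {23}
|BC| ∈ {24}
|AC| ∈ {√(1105)}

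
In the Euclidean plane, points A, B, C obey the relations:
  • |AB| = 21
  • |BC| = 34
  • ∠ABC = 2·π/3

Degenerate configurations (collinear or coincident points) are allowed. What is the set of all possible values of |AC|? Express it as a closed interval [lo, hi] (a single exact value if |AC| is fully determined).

|AB| ∈ {21}
|BC| ∈ {34}
|AC| ∈ {√(2311)}

|AC| = √(2311)  (≈ 48.0729)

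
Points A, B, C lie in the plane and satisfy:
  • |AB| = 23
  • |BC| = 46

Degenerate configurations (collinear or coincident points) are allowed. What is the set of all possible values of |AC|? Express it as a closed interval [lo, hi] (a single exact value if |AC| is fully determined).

|AC| ∈ [23, 69]  (≈ [23.0000, 69.0000])

|AB| ∈ {23}
|BC| ∈ {46}
|AC| ∈ [23, 69]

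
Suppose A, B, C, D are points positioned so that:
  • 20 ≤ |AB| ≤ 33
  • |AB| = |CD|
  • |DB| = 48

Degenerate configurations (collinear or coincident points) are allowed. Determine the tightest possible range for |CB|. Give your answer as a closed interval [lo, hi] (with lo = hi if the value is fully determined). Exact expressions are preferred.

|AB| ∈ [20, 33]
|BD| ∈ {48}
|CD| ∈ [20, 33]
|AD| ∈ [15, 81]
|BC| ∈ [15, 81]
|AC| ∈ [0, 114]

|CB| ∈ [15, 81]  (≈ [15.0000, 81.0000])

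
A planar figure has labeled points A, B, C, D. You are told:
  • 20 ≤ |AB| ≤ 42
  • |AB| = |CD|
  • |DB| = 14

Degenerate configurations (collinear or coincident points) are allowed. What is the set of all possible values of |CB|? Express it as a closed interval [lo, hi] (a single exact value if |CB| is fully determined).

|AB| ∈ [20, 42]
|BD| ∈ {14}
|CD| ∈ [20, 42]
|AD| ∈ [6, 56]
|BC| ∈ [6, 56]
|AC| ∈ [0, 98]

|CB| ∈ [6, 56]  (≈ [6.0000, 56.0000])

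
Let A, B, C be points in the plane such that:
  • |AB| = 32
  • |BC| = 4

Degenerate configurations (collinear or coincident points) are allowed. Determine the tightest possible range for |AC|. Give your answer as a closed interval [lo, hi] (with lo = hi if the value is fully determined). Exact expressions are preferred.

|AC| ∈ [28, 36]  (≈ [28.0000, 36.0000])

|AB| ∈ {32}
|BC| ∈ {4}
|AC| ∈ [28, 36]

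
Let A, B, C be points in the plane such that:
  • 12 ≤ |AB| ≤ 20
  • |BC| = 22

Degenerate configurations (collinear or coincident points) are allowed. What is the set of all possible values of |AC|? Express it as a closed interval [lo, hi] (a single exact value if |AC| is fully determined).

|AB| ∈ [12, 20]
|BC| ∈ {22}
|AC| ∈ [2, 42]

|AC| ∈ [2, 42]  (≈ [2.0000, 42.0000])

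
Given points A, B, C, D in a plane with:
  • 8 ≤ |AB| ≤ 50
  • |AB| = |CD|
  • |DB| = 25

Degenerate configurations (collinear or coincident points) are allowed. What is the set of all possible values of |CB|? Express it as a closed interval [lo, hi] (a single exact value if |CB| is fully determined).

|CB| ∈ [0, 75]  (≈ [0.0000, 75.0000])

|AB| ∈ [8, 50]
|BD| ∈ {25}
|CD| ∈ [8, 50]
|AD| ∈ [0, 75]
|BC| ∈ [0, 75]
|AC| ∈ [0, 125]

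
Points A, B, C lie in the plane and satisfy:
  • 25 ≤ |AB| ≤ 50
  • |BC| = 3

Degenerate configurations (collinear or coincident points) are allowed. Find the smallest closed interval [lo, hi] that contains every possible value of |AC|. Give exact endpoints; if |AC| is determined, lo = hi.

|AB| ∈ [25, 50]
|BC| ∈ {3}
|AC| ∈ [22, 53]

|AC| ∈ [22, 53]  (≈ [22.0000, 53.0000])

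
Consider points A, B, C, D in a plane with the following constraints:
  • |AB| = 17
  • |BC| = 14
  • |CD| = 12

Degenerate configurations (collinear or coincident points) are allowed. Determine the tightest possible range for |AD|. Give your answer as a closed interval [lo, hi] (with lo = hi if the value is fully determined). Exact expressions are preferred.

|AD| ∈ [0, 43]  (≈ [0.0000, 43.0000])

|AB| ∈ {17}
|BC| ∈ {14}
|CD| ∈ {12}
|AC| ∈ [3, 31]
|BD| ∈ [2, 26]
|AD| ∈ [0, 43]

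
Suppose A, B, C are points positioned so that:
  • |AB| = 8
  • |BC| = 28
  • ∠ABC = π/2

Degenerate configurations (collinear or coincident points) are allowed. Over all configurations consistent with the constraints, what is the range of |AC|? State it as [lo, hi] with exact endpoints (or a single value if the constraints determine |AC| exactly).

|AB| ∈ {8}
|BC| ∈ {28}
|AC| ∈ {4·√(53)}

|AC| = 4·√(53)  (≈ 29.1204)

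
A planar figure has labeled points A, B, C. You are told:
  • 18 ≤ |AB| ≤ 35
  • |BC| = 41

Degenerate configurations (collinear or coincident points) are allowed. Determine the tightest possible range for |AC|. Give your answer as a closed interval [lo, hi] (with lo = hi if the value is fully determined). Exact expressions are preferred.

|AB| ∈ [18, 35]
|BC| ∈ {41}
|AC| ∈ [6, 76]

|AC| ∈ [6, 76]  (≈ [6.0000, 76.0000])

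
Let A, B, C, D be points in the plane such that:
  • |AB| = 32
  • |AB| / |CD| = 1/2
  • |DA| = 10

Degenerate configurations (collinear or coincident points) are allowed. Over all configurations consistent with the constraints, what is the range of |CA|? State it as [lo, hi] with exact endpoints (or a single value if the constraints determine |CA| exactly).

|CA| ∈ [54, 74]  (≈ [54.0000, 74.0000])

|AB| ∈ {32}
|AD| ∈ {10}
|CD| ∈ {64}
|BD| ∈ [22, 42]
|AC| ∈ [54, 74]
|BC| ∈ [22, 106]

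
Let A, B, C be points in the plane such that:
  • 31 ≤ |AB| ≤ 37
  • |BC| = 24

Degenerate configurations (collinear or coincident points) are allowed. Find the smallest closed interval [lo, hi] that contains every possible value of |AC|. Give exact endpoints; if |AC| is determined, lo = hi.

|AC| ∈ [7, 61]  (≈ [7.0000, 61.0000])

|AB| ∈ [31, 37]
|BC| ∈ {24}
|AC| ∈ [7, 61]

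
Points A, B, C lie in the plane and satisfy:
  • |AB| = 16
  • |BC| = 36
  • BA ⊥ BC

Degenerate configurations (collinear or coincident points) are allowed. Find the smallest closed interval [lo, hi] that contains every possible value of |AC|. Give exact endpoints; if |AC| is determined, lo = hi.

|AB| ∈ {16}
|BC| ∈ {36}
|AC| ∈ {4·√(97)}

|AC| = 4·√(97)  (≈ 39.3954)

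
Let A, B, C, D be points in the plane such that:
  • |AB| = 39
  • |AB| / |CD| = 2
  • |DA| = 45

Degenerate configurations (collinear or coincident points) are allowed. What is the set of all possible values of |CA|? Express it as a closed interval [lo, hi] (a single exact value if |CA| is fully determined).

|CA| ∈ [51/2, 129/2]  (≈ [25.5000, 64.5000])

|AB| ∈ {39}
|AD| ∈ {45}
|CD| ∈ {39/2}
|BD| ∈ [6, 84]
|AC| ∈ [51/2, 129/2]
|BC| ∈ [0, 207/2]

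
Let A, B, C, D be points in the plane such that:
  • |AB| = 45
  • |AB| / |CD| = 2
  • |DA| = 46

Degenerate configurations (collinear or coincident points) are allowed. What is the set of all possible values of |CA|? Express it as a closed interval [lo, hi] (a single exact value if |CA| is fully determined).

|AB| ∈ {45}
|AD| ∈ {46}
|CD| ∈ {45/2}
|BD| ∈ [1, 91]
|AC| ∈ [47/2, 137/2]
|BC| ∈ [0, 227/2]

|CA| ∈ [47/2, 137/2]  (≈ [23.5000, 68.5000])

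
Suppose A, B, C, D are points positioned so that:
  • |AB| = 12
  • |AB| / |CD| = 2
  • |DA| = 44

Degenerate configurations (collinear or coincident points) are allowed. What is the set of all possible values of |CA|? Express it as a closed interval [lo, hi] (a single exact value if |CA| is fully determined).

|AB| ∈ {12}
|AD| ∈ {44}
|CD| ∈ {6}
|BD| ∈ [32, 56]
|AC| ∈ [38, 50]
|BC| ∈ [26, 62]

|CA| ∈ [38, 50]  (≈ [38.0000, 50.0000])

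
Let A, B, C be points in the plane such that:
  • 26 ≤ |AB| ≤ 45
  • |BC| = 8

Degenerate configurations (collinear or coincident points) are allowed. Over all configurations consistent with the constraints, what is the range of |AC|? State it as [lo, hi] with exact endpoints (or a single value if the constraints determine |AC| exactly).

|AC| ∈ [18, 53]  (≈ [18.0000, 53.0000])

|AB| ∈ [26, 45]
|BC| ∈ {8}
|AC| ∈ [18, 53]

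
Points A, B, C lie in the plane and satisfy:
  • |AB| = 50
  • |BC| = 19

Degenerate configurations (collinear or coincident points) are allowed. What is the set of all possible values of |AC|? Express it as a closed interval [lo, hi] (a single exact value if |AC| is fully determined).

|AB| ∈ {50}
|BC| ∈ {19}
|AC| ∈ [31, 69]

|AC| ∈ [31, 69]  (≈ [31.0000, 69.0000])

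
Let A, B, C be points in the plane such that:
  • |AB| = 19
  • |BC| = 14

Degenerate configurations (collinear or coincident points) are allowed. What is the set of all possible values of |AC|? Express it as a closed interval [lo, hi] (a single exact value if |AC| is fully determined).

|AB| ∈ {19}
|BC| ∈ {14}
|AC| ∈ [5, 33]

|AC| ∈ [5, 33]  (≈ [5.0000, 33.0000])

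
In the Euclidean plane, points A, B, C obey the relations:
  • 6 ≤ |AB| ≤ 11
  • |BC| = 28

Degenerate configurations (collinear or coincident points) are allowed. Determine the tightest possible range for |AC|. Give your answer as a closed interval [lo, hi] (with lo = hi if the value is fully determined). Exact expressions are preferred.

|AB| ∈ [6, 11]
|BC| ∈ {28}
|AC| ∈ [17, 39]

|AC| ∈ [17, 39]  (≈ [17.0000, 39.0000])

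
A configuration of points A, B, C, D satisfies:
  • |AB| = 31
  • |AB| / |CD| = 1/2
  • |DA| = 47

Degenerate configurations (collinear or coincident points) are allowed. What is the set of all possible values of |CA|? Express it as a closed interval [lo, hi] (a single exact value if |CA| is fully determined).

|CA| ∈ [15, 109]  (≈ [15.0000, 109.0000])

|AB| ∈ {31}
|AD| ∈ {47}
|CD| ∈ {62}
|BD| ∈ [16, 78]
|AC| ∈ [15, 109]
|BC| ∈ [0, 140]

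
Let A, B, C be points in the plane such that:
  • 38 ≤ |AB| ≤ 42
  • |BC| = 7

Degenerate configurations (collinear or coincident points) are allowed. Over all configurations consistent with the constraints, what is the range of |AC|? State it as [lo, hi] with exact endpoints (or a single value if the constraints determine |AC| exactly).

|AC| ∈ [31, 49]  (≈ [31.0000, 49.0000])

|AB| ∈ [38, 42]
|BC| ∈ {7}
|AC| ∈ [31, 49]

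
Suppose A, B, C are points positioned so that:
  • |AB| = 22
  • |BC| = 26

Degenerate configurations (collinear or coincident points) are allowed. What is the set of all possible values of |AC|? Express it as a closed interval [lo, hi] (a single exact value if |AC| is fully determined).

|AB| ∈ {22}
|BC| ∈ {26}
|AC| ∈ [4, 48]

|AC| ∈ [4, 48]  (≈ [4.0000, 48.0000])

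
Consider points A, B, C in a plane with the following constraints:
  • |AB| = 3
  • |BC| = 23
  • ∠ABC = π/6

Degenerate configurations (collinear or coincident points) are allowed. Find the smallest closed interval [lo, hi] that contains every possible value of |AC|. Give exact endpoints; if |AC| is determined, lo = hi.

|AB| ∈ {3}
|BC| ∈ {23}
|AC| ∈ {√(538 - 69·√(3))}

|AC| = √(538 - 69·√(3))  (≈ 20.4570)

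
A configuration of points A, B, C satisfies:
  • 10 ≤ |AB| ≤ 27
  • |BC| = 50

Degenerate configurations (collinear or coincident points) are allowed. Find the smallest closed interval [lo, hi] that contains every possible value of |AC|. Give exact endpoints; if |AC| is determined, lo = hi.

|AC| ∈ [23, 77]  (≈ [23.0000, 77.0000])

|AB| ∈ [10, 27]
|BC| ∈ {50}
|AC| ∈ [23, 77]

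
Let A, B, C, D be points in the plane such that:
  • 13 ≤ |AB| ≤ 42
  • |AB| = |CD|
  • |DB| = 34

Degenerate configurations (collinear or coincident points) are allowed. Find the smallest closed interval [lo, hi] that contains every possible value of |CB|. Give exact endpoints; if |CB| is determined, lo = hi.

|AB| ∈ [13, 42]
|BD| ∈ {34}
|CD| ∈ [13, 42]
|AD| ∈ [0, 76]
|BC| ∈ [0, 76]
|AC| ∈ [0, 118]

|CB| ∈ [0, 76]  (≈ [0.0000, 76.0000])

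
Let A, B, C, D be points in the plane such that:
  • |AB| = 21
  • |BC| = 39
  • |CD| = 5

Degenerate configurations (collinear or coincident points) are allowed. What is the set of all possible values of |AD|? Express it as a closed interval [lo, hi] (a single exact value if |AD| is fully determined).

|AB| ∈ {21}
|BC| ∈ {39}
|CD| ∈ {5}
|AC| ∈ [18, 60]
|BD| ∈ [34, 44]
|AD| ∈ [13, 65]

|AD| ∈ [13, 65]  (≈ [13.0000, 65.0000])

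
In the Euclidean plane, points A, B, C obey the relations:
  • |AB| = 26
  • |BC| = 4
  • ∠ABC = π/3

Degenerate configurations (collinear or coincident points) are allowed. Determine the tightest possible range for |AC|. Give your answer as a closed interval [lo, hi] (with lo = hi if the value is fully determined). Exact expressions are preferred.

|AC| = 14·√(3)  (≈ 24.2487)

|AB| ∈ {26}
|BC| ∈ {4}
|AC| ∈ {14·√(3)}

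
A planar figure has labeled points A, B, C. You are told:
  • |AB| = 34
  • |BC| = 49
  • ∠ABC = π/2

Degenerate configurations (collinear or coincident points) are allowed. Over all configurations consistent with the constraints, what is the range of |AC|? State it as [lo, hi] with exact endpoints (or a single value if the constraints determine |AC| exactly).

|AC| = √(3557)  (≈ 59.6406)

|AB| ∈ {34}
|BC| ∈ {49}
|AC| ∈ {√(3557)}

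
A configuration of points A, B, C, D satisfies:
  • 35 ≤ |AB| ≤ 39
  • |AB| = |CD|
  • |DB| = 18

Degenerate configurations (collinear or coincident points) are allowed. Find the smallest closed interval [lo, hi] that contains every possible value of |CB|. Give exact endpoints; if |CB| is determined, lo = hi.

|AB| ∈ [35, 39]
|BD| ∈ {18}
|CD| ∈ [35, 39]
|AD| ∈ [17, 57]
|BC| ∈ [17, 57]
|AC| ∈ [0, 96]

|CB| ∈ [17, 57]  (≈ [17.0000, 57.0000])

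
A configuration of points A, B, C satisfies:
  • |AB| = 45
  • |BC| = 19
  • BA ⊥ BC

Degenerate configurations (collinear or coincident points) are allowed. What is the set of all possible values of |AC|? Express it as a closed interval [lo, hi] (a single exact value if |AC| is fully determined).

|AB| ∈ {45}
|BC| ∈ {19}
|AC| ∈ {√(2386)}

|AC| = √(2386)  (≈ 48.8467)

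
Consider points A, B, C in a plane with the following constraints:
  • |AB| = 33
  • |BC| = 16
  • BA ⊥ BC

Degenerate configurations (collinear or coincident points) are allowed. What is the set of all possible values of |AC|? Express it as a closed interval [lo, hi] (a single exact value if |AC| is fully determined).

|AC| = √(1345)  (≈ 36.6742)

|AB| ∈ {33}
|BC| ∈ {16}
|AC| ∈ {√(1345)}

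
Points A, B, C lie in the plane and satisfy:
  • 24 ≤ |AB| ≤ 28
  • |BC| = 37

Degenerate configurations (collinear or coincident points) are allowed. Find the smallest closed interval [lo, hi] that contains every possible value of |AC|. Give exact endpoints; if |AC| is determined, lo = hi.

|AC| ∈ [9, 65]  (≈ [9.0000, 65.0000])

|AB| ∈ [24, 28]
|BC| ∈ {37}
|AC| ∈ [9, 65]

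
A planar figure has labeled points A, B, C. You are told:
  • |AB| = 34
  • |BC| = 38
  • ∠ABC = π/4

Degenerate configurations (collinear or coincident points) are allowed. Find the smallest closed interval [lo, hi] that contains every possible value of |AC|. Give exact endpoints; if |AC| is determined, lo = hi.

|AC| = 2·√(650 - 323·√(2))  (≈ 27.7999)

|AB| ∈ {34}
|BC| ∈ {38}
|AC| ∈ {2·√(650 - 323·√(2))}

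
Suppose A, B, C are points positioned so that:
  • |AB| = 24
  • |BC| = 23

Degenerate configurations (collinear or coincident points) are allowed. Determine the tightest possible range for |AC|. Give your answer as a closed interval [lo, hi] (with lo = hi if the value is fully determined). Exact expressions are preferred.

|AC| ∈ [1, 47]  (≈ [1.0000, 47.0000])

|AB| ∈ {24}
|BC| ∈ {23}
|AC| ∈ [1, 47]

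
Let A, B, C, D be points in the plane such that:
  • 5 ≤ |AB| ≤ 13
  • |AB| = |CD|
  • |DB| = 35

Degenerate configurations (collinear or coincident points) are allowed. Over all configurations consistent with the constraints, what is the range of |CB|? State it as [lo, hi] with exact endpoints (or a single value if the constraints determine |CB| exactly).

|CB| ∈ [22, 48]  (≈ [22.0000, 48.0000])

|AB| ∈ [5, 13]
|BD| ∈ {35}
|CD| ∈ [5, 13]
|AD| ∈ [22, 48]
|BC| ∈ [22, 48]
|AC| ∈ [9, 61]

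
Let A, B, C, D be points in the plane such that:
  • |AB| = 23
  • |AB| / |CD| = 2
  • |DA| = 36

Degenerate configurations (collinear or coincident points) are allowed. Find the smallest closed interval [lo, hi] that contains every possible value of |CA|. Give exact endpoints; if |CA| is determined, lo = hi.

|AB| ∈ {23}
|AD| ∈ {36}
|CD| ∈ {23/2}
|BD| ∈ [13, 59]
|AC| ∈ [49/2, 95/2]
|BC| ∈ [3/2, 141/2]

|CA| ∈ [49/2, 95/2]  (≈ [24.5000, 47.5000])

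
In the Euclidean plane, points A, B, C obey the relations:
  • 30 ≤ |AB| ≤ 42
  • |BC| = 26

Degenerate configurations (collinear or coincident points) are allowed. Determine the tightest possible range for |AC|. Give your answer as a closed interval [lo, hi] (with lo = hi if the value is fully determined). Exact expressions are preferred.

|AB| ∈ [30, 42]
|BC| ∈ {26}
|AC| ∈ [4, 68]

|AC| ∈ [4, 68]  (≈ [4.0000, 68.0000])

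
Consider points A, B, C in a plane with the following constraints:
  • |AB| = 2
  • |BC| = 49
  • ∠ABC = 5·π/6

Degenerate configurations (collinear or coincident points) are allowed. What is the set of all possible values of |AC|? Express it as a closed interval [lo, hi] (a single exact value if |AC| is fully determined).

|AC| = √(98·√(3) + 2405)  (≈ 50.7419)

|AB| ∈ {2}
|BC| ∈ {49}
|AC| ∈ {√(98·√(3) + 2405)}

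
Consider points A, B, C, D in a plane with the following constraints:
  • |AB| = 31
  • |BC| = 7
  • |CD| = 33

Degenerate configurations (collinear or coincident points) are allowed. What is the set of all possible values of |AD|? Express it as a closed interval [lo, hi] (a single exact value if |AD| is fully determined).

|AB| ∈ {31}
|BC| ∈ {7}
|CD| ∈ {33}
|AC| ∈ [24, 38]
|BD| ∈ [26, 40]
|AD| ∈ [0, 71]

|AD| ∈ [0, 71]  (≈ [0.0000, 71.0000])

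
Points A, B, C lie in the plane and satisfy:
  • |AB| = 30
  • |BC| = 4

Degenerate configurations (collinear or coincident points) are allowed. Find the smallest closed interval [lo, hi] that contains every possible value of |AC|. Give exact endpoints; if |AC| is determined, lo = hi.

|AC| ∈ [26, 34]  (≈ [26.0000, 34.0000])

|AB| ∈ {30}
|BC| ∈ {4}
|AC| ∈ [26, 34]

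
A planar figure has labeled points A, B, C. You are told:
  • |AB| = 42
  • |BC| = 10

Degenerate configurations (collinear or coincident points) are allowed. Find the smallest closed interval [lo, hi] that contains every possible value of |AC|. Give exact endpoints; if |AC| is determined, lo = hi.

|AB| ∈ {42}
|BC| ∈ {10}
|AC| ∈ [32, 52]

|AC| ∈ [32, 52]  (≈ [32.0000, 52.0000])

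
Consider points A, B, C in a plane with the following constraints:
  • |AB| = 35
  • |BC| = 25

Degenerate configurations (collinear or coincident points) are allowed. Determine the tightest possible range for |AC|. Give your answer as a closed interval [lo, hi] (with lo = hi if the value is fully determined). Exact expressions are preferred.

|AB| ∈ {35}
|BC| ∈ {25}
|AC| ∈ [10, 60]

|AC| ∈ [10, 60]  (≈ [10.0000, 60.0000])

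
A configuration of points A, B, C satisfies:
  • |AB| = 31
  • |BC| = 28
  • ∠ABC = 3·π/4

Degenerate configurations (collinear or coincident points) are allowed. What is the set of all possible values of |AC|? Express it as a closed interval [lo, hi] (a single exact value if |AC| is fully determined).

|AC| = √(868·√(2) + 1745)  (≈ 54.5210)

|AB| ∈ {31}
|BC| ∈ {28}
|AC| ∈ {√(868·√(2) + 1745)}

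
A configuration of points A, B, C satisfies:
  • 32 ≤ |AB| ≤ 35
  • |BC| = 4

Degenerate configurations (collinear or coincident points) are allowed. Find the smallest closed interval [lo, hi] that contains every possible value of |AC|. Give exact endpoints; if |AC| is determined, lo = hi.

|AB| ∈ [32, 35]
|BC| ∈ {4}
|AC| ∈ [28, 39]

|AC| ∈ [28, 39]  (≈ [28.0000, 39.0000])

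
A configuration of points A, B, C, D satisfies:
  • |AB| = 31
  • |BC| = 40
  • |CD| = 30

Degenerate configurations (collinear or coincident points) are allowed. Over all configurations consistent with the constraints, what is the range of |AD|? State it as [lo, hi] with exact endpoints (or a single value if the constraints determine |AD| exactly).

|AD| ∈ [0, 101]  (≈ [0.0000, 101.0000])

|AB| ∈ {31}
|BC| ∈ {40}
|CD| ∈ {30}
|AC| ∈ [9, 71]
|BD| ∈ [10, 70]
|AD| ∈ [0, 101]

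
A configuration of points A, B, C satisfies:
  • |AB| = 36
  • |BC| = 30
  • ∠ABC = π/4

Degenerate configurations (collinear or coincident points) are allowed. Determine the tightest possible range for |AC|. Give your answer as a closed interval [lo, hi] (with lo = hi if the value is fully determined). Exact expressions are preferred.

|AB| ∈ {36}
|BC| ∈ {30}
|AC| ∈ {6·√(61 - 30·√(2))}

|AC| = 6·√(61 - 30·√(2))  (≈ 25.8583)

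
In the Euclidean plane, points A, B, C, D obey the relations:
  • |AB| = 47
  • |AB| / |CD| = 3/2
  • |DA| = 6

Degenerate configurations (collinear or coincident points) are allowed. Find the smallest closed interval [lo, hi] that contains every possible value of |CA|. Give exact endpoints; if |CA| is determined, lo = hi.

|AB| ∈ {47}
|AD| ∈ {6}
|CD| ∈ {94/3}
|BD| ∈ [41, 53]
|AC| ∈ [76/3, 112/3]
|BC| ∈ [29/3, 253/3]

|CA| ∈ [76/3, 112/3]  (≈ [25.3333, 37.3333])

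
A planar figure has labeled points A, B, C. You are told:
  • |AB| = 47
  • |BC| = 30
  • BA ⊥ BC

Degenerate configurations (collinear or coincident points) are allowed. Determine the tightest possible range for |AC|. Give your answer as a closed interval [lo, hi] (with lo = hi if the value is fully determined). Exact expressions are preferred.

|AC| = √(3109)  (≈ 55.7584)

|AB| ∈ {47}
|BC| ∈ {30}
|AC| ∈ {√(3109)}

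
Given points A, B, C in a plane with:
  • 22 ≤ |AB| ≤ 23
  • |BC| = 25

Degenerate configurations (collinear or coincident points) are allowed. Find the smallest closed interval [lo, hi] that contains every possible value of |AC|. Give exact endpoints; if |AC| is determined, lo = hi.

|AB| ∈ [22, 23]
|BC| ∈ {25}
|AC| ∈ [2, 48]

|AC| ∈ [2, 48]  (≈ [2.0000, 48.0000])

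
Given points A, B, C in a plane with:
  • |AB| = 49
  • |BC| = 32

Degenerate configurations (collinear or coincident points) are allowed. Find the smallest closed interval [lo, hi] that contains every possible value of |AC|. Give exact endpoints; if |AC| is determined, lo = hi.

|AC| ∈ [17, 81]  (≈ [17.0000, 81.0000])

|AB| ∈ {49}
|BC| ∈ {32}
|AC| ∈ [17, 81]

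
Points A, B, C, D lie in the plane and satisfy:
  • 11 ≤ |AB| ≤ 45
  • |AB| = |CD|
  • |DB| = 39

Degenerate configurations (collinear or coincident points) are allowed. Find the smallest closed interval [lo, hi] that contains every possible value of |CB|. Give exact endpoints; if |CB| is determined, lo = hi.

|AB| ∈ [11, 45]
|BD| ∈ {39}
|CD| ∈ [11, 45]
|AD| ∈ [0, 84]
|BC| ∈ [0, 84]
|AC| ∈ [0, 129]

|CB| ∈ [0, 84]  (≈ [0.0000, 84.0000])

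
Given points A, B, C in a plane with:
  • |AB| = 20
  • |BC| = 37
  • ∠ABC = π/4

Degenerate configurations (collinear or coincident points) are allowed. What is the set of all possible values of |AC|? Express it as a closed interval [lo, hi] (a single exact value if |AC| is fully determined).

|AC| = √(1769 - 740·√(2))  (≈ 26.8790)

|AB| ∈ {20}
|BC| ∈ {37}
|AC| ∈ {√(1769 - 740·√(2))}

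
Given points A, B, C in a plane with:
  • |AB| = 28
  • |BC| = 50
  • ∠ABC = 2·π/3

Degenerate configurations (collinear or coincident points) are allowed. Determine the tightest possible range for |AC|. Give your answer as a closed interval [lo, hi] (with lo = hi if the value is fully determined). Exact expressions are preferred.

|AB| ∈ {28}
|BC| ∈ {50}
|AC| ∈ {2·√(1171)}

|AC| = 2·√(1171)  (≈ 68.4398)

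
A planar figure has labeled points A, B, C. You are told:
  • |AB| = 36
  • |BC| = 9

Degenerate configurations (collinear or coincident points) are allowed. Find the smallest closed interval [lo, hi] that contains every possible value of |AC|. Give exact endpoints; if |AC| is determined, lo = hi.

|AC| ∈ [27, 45]  (≈ [27.0000, 45.0000])

|AB| ∈ {36}
|BC| ∈ {9}
|AC| ∈ [27, 45]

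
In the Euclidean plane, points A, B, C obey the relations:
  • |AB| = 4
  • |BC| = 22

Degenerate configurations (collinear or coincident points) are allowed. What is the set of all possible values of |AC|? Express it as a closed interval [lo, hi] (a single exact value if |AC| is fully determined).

|AB| ∈ {4}
|BC| ∈ {22}
|AC| ∈ [18, 26]

|AC| ∈ [18, 26]  (≈ [18.0000, 26.0000])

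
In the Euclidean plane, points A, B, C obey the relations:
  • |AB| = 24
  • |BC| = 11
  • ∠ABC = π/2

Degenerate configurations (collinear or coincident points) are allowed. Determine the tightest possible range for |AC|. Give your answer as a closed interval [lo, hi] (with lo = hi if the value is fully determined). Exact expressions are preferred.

|AC| = √(697)  (≈ 26.4008)

|AB| ∈ {24}
|BC| ∈ {11}
|AC| ∈ {√(697)}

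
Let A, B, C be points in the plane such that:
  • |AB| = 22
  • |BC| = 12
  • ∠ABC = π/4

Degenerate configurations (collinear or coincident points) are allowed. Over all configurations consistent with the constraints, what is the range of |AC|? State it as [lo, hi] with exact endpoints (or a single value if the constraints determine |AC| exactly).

|AB| ∈ {22}
|BC| ∈ {12}
|AC| ∈ {2·√(157 - 66·√(2))}

|AC| = 2·√(157 - 66·√(2))  (≈ 15.9577)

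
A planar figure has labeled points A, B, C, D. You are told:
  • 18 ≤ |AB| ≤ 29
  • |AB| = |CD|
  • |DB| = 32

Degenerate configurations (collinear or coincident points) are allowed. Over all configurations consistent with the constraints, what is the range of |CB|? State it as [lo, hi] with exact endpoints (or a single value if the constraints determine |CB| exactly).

|AB| ∈ [18, 29]
|BD| ∈ {32}
|CD| ∈ [18, 29]
|AD| ∈ [3, 61]
|BC| ∈ [3, 61]
|AC| ∈ [0, 90]

|CB| ∈ [3, 61]  (≈ [3.0000, 61.0000])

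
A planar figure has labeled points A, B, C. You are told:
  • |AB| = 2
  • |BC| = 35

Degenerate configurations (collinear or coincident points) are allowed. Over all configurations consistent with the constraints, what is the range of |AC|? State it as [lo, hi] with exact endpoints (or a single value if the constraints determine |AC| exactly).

|AC| ∈ [33, 37]  (≈ [33.0000, 37.0000])

|AB| ∈ {2}
|BC| ∈ {35}
|AC| ∈ [33, 37]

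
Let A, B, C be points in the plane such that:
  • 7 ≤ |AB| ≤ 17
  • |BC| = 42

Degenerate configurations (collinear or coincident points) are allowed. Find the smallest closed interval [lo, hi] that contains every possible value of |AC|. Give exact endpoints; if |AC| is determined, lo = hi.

|AB| ∈ [7, 17]
|BC| ∈ {42}
|AC| ∈ [25, 59]

|AC| ∈ [25, 59]  (≈ [25.0000, 59.0000])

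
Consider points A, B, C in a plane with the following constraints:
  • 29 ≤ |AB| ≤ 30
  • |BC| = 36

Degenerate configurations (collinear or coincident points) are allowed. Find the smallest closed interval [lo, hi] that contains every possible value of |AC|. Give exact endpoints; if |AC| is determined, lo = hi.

|AC| ∈ [6, 66]  (≈ [6.0000, 66.0000])

|AB| ∈ [29, 30]
|BC| ∈ {36}
|AC| ∈ [6, 66]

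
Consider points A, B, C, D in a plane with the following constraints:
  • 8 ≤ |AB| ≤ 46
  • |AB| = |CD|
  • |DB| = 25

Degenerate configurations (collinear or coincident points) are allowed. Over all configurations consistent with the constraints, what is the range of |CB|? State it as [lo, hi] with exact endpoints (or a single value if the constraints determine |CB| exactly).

|CB| ∈ [0, 71]  (≈ [0.0000, 71.0000])

|AB| ∈ [8, 46]
|BD| ∈ {25}
|CD| ∈ [8, 46]
|AD| ∈ [0, 71]
|BC| ∈ [0, 71]
|AC| ∈ [0, 117]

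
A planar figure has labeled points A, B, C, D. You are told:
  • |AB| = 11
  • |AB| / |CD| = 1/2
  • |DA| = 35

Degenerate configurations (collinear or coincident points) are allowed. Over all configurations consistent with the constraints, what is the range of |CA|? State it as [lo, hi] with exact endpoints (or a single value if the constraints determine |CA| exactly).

|AB| ∈ {11}
|AD| ∈ {35}
|CD| ∈ {22}
|BD| ∈ [24, 46]
|AC| ∈ [13, 57]
|BC| ∈ [2, 68]

|CA| ∈ [13, 57]  (≈ [13.0000, 57.0000])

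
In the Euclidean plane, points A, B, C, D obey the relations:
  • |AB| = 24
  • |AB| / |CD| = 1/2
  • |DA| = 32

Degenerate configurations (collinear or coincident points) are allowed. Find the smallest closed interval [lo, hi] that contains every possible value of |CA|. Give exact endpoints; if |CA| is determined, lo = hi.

|CA| ∈ [16, 80]  (≈ [16.0000, 80.0000])

|AB| ∈ {24}
|AD| ∈ {32}
|CD| ∈ {48}
|BD| ∈ [8, 56]
|AC| ∈ [16, 80]
|BC| ∈ [0, 104]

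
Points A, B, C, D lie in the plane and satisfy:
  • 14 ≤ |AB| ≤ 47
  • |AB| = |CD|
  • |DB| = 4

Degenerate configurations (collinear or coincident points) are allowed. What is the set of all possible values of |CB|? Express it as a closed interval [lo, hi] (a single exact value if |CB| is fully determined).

|AB| ∈ [14, 47]
|BD| ∈ {4}
|CD| ∈ [14, 47]
|AD| ∈ [10, 51]
|BC| ∈ [10, 51]
|AC| ∈ [0, 98]

|CB| ∈ [10, 51]  (≈ [10.0000, 51.0000])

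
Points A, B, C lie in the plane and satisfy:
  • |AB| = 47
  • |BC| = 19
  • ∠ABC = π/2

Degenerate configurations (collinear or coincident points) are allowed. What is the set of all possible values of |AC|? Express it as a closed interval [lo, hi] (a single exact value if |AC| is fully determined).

|AB| ∈ {47}
|BC| ∈ {19}
|AC| ∈ {√(2570)}

|AC| = √(2570)  (≈ 50.6952)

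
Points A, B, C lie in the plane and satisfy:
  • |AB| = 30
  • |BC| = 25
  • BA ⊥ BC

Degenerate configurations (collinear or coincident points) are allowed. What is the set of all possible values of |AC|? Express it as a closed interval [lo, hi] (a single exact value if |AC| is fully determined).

|AC| = 5·√(61)  (≈ 39.0512)

|AB| ∈ {30}
|BC| ∈ {25}
|AC| ∈ {5·√(61)}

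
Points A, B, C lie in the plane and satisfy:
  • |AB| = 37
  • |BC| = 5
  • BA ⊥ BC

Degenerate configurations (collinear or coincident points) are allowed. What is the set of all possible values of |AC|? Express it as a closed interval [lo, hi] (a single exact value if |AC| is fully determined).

|AB| ∈ {37}
|BC| ∈ {5}
|AC| ∈ {√(1394)}

|AC| = √(1394)  (≈ 37.3363)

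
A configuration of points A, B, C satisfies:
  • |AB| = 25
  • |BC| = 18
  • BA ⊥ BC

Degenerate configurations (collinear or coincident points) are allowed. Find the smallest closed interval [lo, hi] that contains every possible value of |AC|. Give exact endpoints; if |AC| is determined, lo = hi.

|AC| = √(949)  (≈ 30.8058)

|AB| ∈ {25}
|BC| ∈ {18}
|AC| ∈ {√(949)}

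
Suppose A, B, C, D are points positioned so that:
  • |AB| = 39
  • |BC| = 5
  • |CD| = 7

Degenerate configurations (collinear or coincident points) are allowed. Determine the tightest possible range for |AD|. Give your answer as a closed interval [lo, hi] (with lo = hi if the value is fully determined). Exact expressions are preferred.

|AD| ∈ [27, 51]  (≈ [27.0000, 51.0000])

|AB| ∈ {39}
|BC| ∈ {5}
|CD| ∈ {7}
|AC| ∈ [34, 44]
|BD| ∈ [2, 12]
|AD| ∈ [27, 51]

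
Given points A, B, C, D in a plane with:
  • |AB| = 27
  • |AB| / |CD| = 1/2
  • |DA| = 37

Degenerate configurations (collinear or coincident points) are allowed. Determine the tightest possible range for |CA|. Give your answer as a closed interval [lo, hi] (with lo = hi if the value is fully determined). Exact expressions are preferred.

|AB| ∈ {27}
|AD| ∈ {37}
|CD| ∈ {54}
|BD| ∈ [10, 64]
|AC| ∈ [17, 91]
|BC| ∈ [0, 118]

|CA| ∈ [17, 91]  (≈ [17.0000, 91.0000])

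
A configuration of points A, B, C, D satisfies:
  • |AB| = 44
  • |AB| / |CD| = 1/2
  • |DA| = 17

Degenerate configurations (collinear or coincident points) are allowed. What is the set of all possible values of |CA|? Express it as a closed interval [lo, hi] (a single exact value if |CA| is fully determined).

|CA| ∈ [71, 105]  (≈ [71.0000, 105.0000])

|AB| ∈ {44}
|AD| ∈ {17}
|CD| ∈ {88}
|BD| ∈ [27, 61]
|AC| ∈ [71, 105]
|BC| ∈ [27, 149]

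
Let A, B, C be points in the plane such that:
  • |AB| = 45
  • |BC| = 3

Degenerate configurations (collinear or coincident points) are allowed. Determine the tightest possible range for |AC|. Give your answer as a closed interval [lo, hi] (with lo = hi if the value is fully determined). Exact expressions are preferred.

|AB| ∈ {45}
|BC| ∈ {3}
|AC| ∈ [42, 48]

|AC| ∈ [42, 48]  (≈ [42.0000, 48.0000])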